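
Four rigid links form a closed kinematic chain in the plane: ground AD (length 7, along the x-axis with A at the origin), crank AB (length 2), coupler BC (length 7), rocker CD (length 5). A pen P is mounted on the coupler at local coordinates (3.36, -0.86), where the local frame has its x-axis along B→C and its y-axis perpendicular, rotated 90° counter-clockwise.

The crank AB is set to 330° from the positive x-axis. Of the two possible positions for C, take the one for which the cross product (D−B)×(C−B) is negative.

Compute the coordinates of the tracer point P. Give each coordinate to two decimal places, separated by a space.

A=(0,0), D=(7.00,0)
B = A + 2.00·(cos330°, sin330°) = (1.7321, -1.0000)
|BD| = 5.3620
circle(B,7.00) ∩ circle(D,5.00): a=4.9190, h=4.9803
  candidates: C₊=(5.6359,4.8103) cross=26.705; C₋=(7.4935,-4.9756) cross=-26.705
  mode - wants cross < 0 → take C=(7.4935,-4.9756) (cross=-26.705)
ex = (C−B)/|BC| = (0.8231,-0.5679); ey = (0.5679,0.8231)
P = B + 3.36·ex + -0.86·ey = (4.0091,-3.6161)

4.01 -3.62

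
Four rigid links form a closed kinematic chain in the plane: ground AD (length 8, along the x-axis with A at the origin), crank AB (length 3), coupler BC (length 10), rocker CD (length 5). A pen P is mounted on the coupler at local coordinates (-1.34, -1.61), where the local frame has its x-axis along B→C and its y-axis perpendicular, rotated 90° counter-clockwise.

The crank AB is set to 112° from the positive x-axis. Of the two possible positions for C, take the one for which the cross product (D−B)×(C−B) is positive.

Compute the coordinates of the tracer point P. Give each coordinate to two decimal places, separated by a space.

A=(0,0), D=(8.00,0)
B = A + 3.00·(cos112°, sin112°) = (-1.1238, 2.7816)
|BD| = 9.5384
circle(B,10.00) ∩ circle(D,5.00): a=8.7007, h=4.9293
  candidates: C₊=(8.6362,4.9594) cross=47.018; C₋=(5.7612,-4.4708) cross=-47.018
  mode + wants cross > 0 → take C=(8.6362,4.9594) (cross=47.018)
ex = (C−B)/|BC| = (0.9760,0.2178); ey = (-0.2178,0.9760)
P = B + -1.34·ex + -1.61·ey = (-2.0810,0.9184)

-2.08 0.92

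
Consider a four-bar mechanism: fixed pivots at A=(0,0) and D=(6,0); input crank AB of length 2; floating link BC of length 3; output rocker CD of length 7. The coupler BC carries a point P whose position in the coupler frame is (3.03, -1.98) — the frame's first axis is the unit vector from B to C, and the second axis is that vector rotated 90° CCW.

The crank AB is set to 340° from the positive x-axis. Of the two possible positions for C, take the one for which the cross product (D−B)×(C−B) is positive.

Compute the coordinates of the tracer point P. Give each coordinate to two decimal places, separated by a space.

-0.47 2.07

A=(0,0), D=(6.00,0)
B = A + 2.00·(cos340°, sin340°) = (1.8794, -0.6840)
|BD| = 4.1770
circle(B,3.00) ∩ circle(D,7.00): a=-2.6996, h=1.3085
  candidates: C₊=(-0.9981,0.1647) cross=5.465; C₋=(-0.5695,-2.4169) cross=-5.465
  mode + wants cross > 0 → take C=(-0.9981,0.1647) (cross=5.465)
ex = (C−B)/|BC| = (-0.9591,0.2829); ey = (-0.2829,-0.9591)
P = B + 3.03·ex + -1.98·ey = (-0.4667,2.0723)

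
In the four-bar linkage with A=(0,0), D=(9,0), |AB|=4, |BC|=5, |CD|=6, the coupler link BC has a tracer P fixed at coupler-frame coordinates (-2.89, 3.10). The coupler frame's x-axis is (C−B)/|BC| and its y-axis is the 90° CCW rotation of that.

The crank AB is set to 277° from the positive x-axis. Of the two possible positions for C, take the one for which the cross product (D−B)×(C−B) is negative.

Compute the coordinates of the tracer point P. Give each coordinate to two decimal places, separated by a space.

-1.84 -0.43

A=(0,0), D=(9.00,0)
B = A + 4.00·(cos277°, sin277°) = (0.4875, -3.9702)
|BD| = 9.3928
circle(B,5.00) ∩ circle(D,6.00): a=4.1109, h=2.8462
  candidates: C₊=(3.0100,0.3468) cross=26.734; C₋=(5.4161,-4.8120) cross=-26.734
  mode - wants cross < 0 → take C=(5.4161,-4.8120) (cross=-26.734)
ex = (C−B)/|BC| = (0.9857,-0.1684); ey = (0.1684,0.9857)
P = B + -2.89·ex + 3.10·ey = (-1.8393,-0.4279)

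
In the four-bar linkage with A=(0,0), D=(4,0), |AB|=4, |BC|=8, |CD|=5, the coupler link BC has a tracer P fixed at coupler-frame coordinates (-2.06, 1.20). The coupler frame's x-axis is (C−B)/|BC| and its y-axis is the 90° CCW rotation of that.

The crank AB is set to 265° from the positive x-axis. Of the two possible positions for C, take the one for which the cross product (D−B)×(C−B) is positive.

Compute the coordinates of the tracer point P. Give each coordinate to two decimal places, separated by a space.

A=(0,0), D=(4.00,0)
B = A + 4.00·(cos265°, sin265°) = (-0.3486, -3.9848)
|BD| = 5.8982
circle(B,8.00) ∩ circle(D,5.00): a=6.2552, h=4.9872
  candidates: C₊=(0.8939,3.9181) cross=29.416; C₋=(7.6325,-3.4358) cross=-29.416
  mode + wants cross > 0 → take C=(0.8939,3.9181) (cross=29.416)
ex = (C−B)/|BC| = (0.1553,0.9879); ey = (-0.9879,0.1553)
P = B + -2.06·ex + 1.20·ey = (-1.8540,-5.8334)

-1.85 -5.83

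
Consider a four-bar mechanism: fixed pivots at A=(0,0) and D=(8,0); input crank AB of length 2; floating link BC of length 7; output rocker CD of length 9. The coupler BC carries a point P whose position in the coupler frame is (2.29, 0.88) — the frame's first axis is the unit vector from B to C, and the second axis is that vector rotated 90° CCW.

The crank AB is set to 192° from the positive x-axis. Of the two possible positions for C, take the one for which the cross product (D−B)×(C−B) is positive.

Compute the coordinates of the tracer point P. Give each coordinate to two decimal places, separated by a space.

A=(0,0), D=(8.00,0)
B = A + 2.00·(cos192°, sin192°) = (-1.9563, -0.4158)
|BD| = 9.9650
circle(B,7.00) ∩ circle(D,9.00): a=3.3769, h=6.1316
  candidates: C₊=(1.1618,5.8514) cross=61.101; C₋=(1.6735,-6.4012) cross=-61.101
  mode + wants cross > 0 → take C=(1.1618,5.8514) (cross=61.101)
ex = (C−B)/|BC| = (0.4454,0.8953); ey = (-0.8953,0.4454)
P = B + 2.29·ex + 0.88·ey = (-1.7241,2.0264)

-1.72 2.03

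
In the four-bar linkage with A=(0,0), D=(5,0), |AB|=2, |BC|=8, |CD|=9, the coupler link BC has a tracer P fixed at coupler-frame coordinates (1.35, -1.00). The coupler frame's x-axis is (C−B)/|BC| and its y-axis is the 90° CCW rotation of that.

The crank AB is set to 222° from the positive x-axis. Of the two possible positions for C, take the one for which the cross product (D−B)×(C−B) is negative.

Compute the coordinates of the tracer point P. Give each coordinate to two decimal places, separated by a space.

A=(0,0), D=(5.00,0)
B = A + 2.00·(cos222°, sin222°) = (-1.4863, -1.3383)
|BD| = 6.6229
circle(B,8.00) ∩ circle(D,9.00): a=2.0280, h=7.7387
  candidates: C₊=(-1.0638,6.6506) cross=51.253; C₋=(2.0636,-8.5075) cross=-51.253
  mode - wants cross < 0 → take C=(2.0636,-8.5075) (cross=-51.253)
ex = (C−B)/|BC| = (0.4437,-0.8962); ey = (0.8962,0.4437)
P = B + 1.35·ex + -1.00·ey = (-1.7834,-2.9918)

-1.78 -2.99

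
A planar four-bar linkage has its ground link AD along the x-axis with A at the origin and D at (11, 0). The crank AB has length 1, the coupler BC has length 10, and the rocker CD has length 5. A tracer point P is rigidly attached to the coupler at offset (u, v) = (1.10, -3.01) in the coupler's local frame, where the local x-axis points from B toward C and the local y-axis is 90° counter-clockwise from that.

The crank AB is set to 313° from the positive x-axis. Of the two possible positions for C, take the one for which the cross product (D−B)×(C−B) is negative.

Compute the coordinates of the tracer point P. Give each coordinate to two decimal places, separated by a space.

0.44 -3.93

A=(0,0), D=(11.00,0)
B = A + 1.00·(cos313°, sin313°) = (0.6820, -0.7314)
|BD| = 10.3439
circle(B,10.00) ∩ circle(D,5.00): a=8.7973, h=4.7548
  candidates: C₊=(9.1211,4.6335) cross=49.183; C₋=(9.7934,-4.8522) cross=-49.183
  mode - wants cross < 0 → take C=(9.7934,-4.8522) (cross=-49.183)
ex = (C−B)/|BC| = (0.9111,-0.4121); ey = (0.4121,0.9111)
P = B + 1.10·ex + -3.01·ey = (0.4439,-3.9272)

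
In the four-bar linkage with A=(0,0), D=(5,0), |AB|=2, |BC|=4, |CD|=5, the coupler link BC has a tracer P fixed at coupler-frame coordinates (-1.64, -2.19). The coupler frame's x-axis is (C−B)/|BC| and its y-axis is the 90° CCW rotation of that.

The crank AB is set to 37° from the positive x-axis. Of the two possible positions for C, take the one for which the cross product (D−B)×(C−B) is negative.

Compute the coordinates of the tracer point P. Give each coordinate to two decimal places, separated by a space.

A=(0,0), D=(5.00,0)
B = A + 2.00·(cos37°, sin37°) = (1.5973, 1.2036)
|BD| = 3.6093
circle(B,4.00) ∩ circle(D,5.00): a=0.5579, h=3.9609
  candidates: C₊=(3.4441,4.7518) cross=14.296; C₋=(0.8024,-2.7166) cross=-14.296
  mode - wants cross < 0 → take C=(0.8024,-2.7166) (cross=-14.296)
ex = (C−B)/|BC| = (-0.1987,-0.9801); ey = (0.9801,-0.1987)
P = B + -1.64·ex + -2.19·ey = (-0.2231,3.2461)

-0.22 3.25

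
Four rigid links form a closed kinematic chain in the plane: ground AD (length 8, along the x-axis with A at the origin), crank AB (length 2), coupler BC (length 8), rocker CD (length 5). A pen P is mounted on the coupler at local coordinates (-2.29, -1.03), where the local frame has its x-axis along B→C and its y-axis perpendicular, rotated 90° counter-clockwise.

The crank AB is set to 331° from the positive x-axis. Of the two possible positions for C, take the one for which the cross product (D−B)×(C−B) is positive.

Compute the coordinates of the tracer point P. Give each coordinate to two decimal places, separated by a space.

A=(0,0), D=(8.00,0)
B = A + 2.00·(cos331°, sin331°) = (1.7492, -0.9696)
|BD| = 6.3255
circle(B,8.00) ∩ circle(D,5.00): a=6.2455, h=4.9994
  candidates: C₊=(7.1546,4.9280) cross=31.624; C₋=(8.6873,-4.9525) cross=-31.624
  mode + wants cross > 0 → take C=(7.1546,4.9280) (cross=31.624)
ex = (C−B)/|BC| = (0.6757,0.7372); ey = (-0.7372,0.6757)
P = B + -2.29·ex + -1.03·ey = (0.9613,-3.3538)

0.96 -3.35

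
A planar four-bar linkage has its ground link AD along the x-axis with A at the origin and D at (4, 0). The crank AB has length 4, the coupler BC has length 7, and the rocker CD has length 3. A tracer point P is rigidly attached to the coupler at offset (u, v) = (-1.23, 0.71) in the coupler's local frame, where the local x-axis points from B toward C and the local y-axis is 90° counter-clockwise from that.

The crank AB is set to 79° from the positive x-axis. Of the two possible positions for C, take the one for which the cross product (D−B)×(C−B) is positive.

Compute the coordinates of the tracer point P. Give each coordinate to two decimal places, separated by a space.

0.01 5.13

A=(0,0), D=(4.00,0)
B = A + 4.00·(cos79°, sin79°) = (0.7632, 3.9265)
|BD| = 5.0886
circle(B,7.00) ∩ circle(D,3.00): a=6.4746, h=2.6606
  candidates: C₊=(6.9346,0.6229) cross=13.539; C₋=(2.8286,-2.7619) cross=-13.539
  mode + wants cross > 0 → take C=(6.9346,0.6229) (cross=13.539)
ex = (C−B)/|BC| = (0.8816,-0.4719); ey = (0.4719,0.8816)
P = B + -1.23·ex + 0.71·ey = (0.0139,5.1330)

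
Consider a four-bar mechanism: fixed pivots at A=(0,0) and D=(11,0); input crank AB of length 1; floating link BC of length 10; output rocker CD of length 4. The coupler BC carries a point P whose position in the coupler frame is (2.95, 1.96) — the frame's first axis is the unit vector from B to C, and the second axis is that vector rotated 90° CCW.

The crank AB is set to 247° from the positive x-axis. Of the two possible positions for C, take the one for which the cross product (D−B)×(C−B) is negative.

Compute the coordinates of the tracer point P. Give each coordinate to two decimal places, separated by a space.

A=(0,0), D=(11.00,0)
B = A + 1.00·(cos247°, sin247°) = (-0.3907, -0.9205)
|BD| = 11.4279
circle(B,10.00) ∩ circle(D,4.00): a=9.3892, h=3.4415
  candidates: C₊=(8.6907,3.2661) cross=39.329; C₋=(9.2451,-3.5945) cross=-39.329
  mode - wants cross < 0 → take C=(9.2451,-3.5945) (cross=-39.329)
ex = (C−B)/|BC| = (0.9636,-0.2674); ey = (0.2674,0.9636)
P = B + 2.95·ex + 1.96·ey = (2.9759,0.1793)

2.98 0.18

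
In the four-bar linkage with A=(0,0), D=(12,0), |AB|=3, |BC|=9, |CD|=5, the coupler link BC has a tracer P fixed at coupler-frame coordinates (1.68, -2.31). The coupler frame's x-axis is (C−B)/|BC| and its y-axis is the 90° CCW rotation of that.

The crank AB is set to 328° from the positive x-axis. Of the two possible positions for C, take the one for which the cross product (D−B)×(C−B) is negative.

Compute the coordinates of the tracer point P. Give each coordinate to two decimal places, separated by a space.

A=(0,0), D=(12.00,0)
B = A + 3.00·(cos328°, sin328°) = (2.5441, -1.5898)
|BD| = 9.5886
circle(B,9.00) ∩ circle(D,5.00): a=7.7144, h=4.6355
  candidates: C₊=(9.3833,4.2606) cross=44.448; C₋=(10.9204,-4.8820) cross=-44.448
  mode - wants cross < 0 → take C=(10.9204,-4.8820) (cross=-44.448)
ex = (C−B)/|BC| = (0.9307,-0.3658); ey = (0.3658,0.9307)
P = B + 1.68·ex + -2.31·ey = (3.2627,-4.3542)

3.26 -4.35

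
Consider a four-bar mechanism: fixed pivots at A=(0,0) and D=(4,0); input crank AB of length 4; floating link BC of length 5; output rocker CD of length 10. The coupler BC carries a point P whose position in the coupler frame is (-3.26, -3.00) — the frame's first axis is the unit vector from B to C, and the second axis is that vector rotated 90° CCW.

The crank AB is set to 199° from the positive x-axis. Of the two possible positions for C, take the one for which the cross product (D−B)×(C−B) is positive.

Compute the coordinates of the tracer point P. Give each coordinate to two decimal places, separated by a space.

0.11 -3.42

A=(0,0), D=(4.00,0)
B = A + 4.00·(cos199°, sin199°) = (-3.7821, -1.3023)
|BD| = 7.8903
circle(B,5.00) ∩ circle(D,10.00): a=-0.8075, h=4.9344
  candidates: C₊=(-5.3929,3.4311) cross=38.933; C₋=(-3.7641,-6.3022) cross=-38.933
  mode + wants cross > 0 → take C=(-5.3929,3.4311) (cross=38.933)
ex = (C−B)/|BC| = (-0.3222,0.9467); ey = (-0.9467,-0.3222)
P = B + -3.26·ex + -3.00·ey = (0.1083,-3.4219)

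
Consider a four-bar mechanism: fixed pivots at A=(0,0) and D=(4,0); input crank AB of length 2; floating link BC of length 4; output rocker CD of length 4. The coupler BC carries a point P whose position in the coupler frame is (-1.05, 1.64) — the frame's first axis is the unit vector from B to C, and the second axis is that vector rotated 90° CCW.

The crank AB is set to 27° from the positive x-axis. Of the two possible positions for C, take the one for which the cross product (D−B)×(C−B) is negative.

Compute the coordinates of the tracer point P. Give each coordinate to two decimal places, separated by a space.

3.50 1.82

A=(0,0), D=(4.00,0)
B = A + 2.00·(cos27°, sin27°) = (1.7820, 0.9080)
|BD| = 2.3966
circle(B,4.00) ∩ circle(D,4.00): a=1.1983, h=3.8163
  candidates: C₊=(4.3368,3.9858) cross=9.146; C₋=(1.4452,-3.0778) cross=-9.146
  mode - wants cross < 0 → take C=(1.4452,-3.0778) (cross=-9.146)
ex = (C−B)/|BC| = (-0.0842,-0.9964); ey = (0.9964,-0.0842)
P = B + -1.05·ex + 1.64·ey = (3.5046,1.8162)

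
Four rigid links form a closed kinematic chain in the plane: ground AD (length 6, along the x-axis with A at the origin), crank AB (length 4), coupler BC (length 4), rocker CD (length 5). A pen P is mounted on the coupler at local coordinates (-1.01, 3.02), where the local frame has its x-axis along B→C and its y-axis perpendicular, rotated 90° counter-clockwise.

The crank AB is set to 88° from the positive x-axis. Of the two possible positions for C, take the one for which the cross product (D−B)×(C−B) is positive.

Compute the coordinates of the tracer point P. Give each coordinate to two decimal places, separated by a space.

A=(0,0), D=(6.00,0)
B = A + 4.00·(cos88°, sin88°) = (0.1396, 3.9976)
|BD| = 7.0940
circle(B,4.00) ∩ circle(D,5.00): a=2.9127, h=2.7416
  candidates: C₊=(4.0907,4.6211) cross=19.449; C₋=(1.0008,0.0914) cross=-19.449
  mode + wants cross > 0 → take C=(4.0907,4.6211) (cross=19.449)
ex = (C−B)/|BC| = (0.9878,0.1559); ey = (-0.1559,0.9878)
P = B + -1.01·ex + 3.02·ey = (-1.3288,6.8232)

-1.33 6.82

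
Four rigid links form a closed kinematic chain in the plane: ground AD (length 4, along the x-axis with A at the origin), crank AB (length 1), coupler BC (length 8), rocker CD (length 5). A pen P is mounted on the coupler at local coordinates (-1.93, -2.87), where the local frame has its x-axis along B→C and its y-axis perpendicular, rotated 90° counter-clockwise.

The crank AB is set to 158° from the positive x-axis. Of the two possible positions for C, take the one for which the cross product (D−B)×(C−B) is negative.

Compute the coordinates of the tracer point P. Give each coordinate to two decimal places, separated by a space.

A=(0,0), D=(4.00,0)
B = A + 1.00·(cos158°, sin158°) = (-0.9272, 0.3746)
|BD| = 4.9414
circle(B,8.00) ∩ circle(D,5.00): a=6.4169, h=4.7773
  candidates: C₊=(5.8335,4.6517) cross=23.607; C₋=(5.1091,-4.8754) cross=-23.607
  mode - wants cross < 0 → take C=(5.1091,-4.8754) (cross=-23.607)
ex = (C−B)/|BC| = (0.7545,-0.6563); ey = (0.6563,0.7545)
P = B + -1.93·ex + -2.87·ey = (-4.2669,-0.5244)

-4.27 -0.52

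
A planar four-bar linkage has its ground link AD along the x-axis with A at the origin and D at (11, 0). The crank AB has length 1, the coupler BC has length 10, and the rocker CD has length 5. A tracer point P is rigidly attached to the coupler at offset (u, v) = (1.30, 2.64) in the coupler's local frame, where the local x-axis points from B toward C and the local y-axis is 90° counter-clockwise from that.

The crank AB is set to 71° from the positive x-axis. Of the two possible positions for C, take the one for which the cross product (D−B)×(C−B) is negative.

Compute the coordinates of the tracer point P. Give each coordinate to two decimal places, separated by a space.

A=(0,0), D=(11.00,0)
B = A + 1.00·(cos71°, sin71°) = (0.3256, 0.9455)
|BD| = 10.7162
circle(B,10.00) ∩ circle(D,5.00): a=8.8575, h=4.6417
  candidates: C₊=(9.5580,4.7876) cross=49.741; C₋=(8.7390,-4.4596) cross=-49.741
  mode - wants cross < 0 → take C=(8.7390,-4.4596) (cross=-49.741)
ex = (C−B)/|BC| = (0.8413,-0.5405); ey = (0.5405,0.8413)
P = B + 1.30·ex + 2.64·ey = (2.8462,2.4640)

2.85 2.46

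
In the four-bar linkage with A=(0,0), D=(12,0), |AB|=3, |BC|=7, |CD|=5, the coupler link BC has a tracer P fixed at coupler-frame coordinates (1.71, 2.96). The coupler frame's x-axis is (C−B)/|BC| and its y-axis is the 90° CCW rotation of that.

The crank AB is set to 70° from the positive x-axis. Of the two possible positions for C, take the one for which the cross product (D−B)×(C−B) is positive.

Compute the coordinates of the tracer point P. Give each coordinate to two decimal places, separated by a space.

2.65 5.83

A=(0,0), D=(12.00,0)
B = A + 3.00·(cos70°, sin70°) = (1.0261, 2.8191)
|BD| = 11.3302
circle(B,7.00) ∩ circle(D,5.00): a=6.7242, h=1.9454
  candidates: C₊=(8.0229,3.0303) cross=22.042; C₋=(7.0548,-0.7382) cross=-22.042
  mode + wants cross > 0 → take C=(8.0229,3.0303) (cross=22.042)
ex = (C−B)/|BC| = (0.9995,0.0302); ey = (-0.0302,0.9995)
P = B + 1.71·ex + 2.96·ey = (2.6460,5.8293)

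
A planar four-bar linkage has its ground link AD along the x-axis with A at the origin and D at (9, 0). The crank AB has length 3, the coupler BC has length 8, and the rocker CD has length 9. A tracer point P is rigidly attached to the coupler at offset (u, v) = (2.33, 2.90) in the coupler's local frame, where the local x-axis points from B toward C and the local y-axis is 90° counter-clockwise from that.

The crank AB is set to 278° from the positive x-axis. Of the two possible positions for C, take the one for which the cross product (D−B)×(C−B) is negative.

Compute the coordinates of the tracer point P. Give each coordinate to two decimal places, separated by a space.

A=(0,0), D=(9.00,0)
B = A + 3.00·(cos278°, sin278°) = (0.4175, -2.9708)
|BD| = 9.0821
circle(B,8.00) ∩ circle(D,9.00): a=3.6051, h=7.1416
  candidates: C₊=(1.4883,4.9572) cross=64.861; C₋=(6.1604,-8.5403) cross=-64.861
  mode - wants cross < 0 → take C=(6.1604,-8.5403) (cross=-64.861)
ex = (C−B)/|BC| = (0.7179,-0.6962); ey = (0.6962,0.7179)
P = B + 2.33·ex + 2.90·ey = (4.1091,-2.5111)

4.11 -2.51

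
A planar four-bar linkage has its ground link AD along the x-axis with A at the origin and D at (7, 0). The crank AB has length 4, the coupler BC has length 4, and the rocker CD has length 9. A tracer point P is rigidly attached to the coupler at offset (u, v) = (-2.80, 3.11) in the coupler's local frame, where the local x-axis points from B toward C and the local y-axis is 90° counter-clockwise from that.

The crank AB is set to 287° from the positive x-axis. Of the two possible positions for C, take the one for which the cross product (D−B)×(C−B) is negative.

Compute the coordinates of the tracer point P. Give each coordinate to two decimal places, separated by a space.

A=(0,0), D=(7.00,0)
B = A + 4.00·(cos287°, sin287°) = (1.1695, -3.8252)
|BD| = 6.9733
circle(B,4.00) ∩ circle(D,9.00): a=-1.1740, h=3.8238
  candidates: C₊=(-1.9097,-1.2720) cross=26.665; C₋=(2.2855,-7.6664) cross=-26.665
  mode - wants cross < 0 → take C=(2.2855,-7.6664) (cross=-26.665)
ex = (C−B)/|BC| = (0.2790,-0.9603); ey = (0.9603,0.2790)
P = B + -2.80·ex + 3.11·ey = (3.3748,-0.2687)

3.37 -0.27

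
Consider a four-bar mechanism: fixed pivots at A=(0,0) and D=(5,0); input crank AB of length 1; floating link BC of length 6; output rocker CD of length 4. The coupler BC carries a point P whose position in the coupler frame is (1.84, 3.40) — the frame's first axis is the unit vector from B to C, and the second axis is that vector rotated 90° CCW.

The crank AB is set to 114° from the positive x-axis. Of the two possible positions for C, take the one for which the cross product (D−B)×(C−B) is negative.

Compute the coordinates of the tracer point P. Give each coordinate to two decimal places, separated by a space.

A=(0,0), D=(5.00,0)
B = A + 1.00·(cos114°, sin114°) = (-0.4067, 0.9135)
|BD| = 5.4834
circle(B,6.00) ∩ circle(D,4.00): a=4.5654, h=3.8932
  candidates: C₊=(4.7435,3.9918) cross=21.348; C₋=(3.4462,-3.6859) cross=-21.348
  mode - wants cross < 0 → take C=(3.4462,-3.6859) (cross=-21.348)
ex = (C−B)/|BC| = (0.6422,-0.7666); ey = (0.7666,0.6422)
P = B + 1.84·ex + 3.40·ey = (3.3812,1.6864)

3.38 1.69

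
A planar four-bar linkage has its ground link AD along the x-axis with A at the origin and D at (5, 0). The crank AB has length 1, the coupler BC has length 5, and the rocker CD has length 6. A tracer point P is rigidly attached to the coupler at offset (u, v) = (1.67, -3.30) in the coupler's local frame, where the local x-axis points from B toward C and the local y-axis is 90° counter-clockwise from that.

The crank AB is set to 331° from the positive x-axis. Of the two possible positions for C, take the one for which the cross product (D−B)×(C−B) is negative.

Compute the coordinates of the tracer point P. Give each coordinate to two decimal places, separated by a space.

-1.87 -2.97

A=(0,0), D=(5.00,0)
B = A + 1.00·(cos331°, sin331°) = (0.8746, -0.4848)
|BD| = 4.1538
circle(B,5.00) ∩ circle(D,6.00): a=0.7528, h=4.9430
  candidates: C₊=(1.0453,4.5123) cross=20.532; C₋=(2.1992,-5.3062) cross=-20.532
  mode - wants cross < 0 → take C=(2.1992,-5.3062) (cross=-20.532)
ex = (C−B)/|BC| = (0.2649,-0.9643); ey = (0.9643,0.2649)
P = B + 1.67·ex + -3.30·ey = (-1.8651,-2.9694)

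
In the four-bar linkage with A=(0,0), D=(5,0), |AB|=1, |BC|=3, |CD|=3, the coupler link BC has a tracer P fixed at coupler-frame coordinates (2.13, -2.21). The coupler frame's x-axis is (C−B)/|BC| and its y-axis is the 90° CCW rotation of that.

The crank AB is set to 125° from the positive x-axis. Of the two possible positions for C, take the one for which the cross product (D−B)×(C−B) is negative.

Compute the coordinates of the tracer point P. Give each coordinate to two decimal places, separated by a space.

0.24 -2.14

A=(0,0), D=(5.00,0)
B = A + 1.00·(cos125°, sin125°) = (-0.5736, 0.8192)
|BD| = 5.6335
circle(B,3.00) ∩ circle(D,3.00): a=2.8167, h=1.0325
  candidates: C₊=(2.3633,1.4311) cross=5.817; C₋=(2.0631,-0.6120) cross=-5.817
  mode - wants cross < 0 → take C=(2.0631,-0.6120) (cross=-5.817)
ex = (C−B)/|BC| = (0.8789,-0.4770); ey = (0.4770,0.8789)
P = B + 2.13·ex + -2.21·ey = (0.2442,-2.1393)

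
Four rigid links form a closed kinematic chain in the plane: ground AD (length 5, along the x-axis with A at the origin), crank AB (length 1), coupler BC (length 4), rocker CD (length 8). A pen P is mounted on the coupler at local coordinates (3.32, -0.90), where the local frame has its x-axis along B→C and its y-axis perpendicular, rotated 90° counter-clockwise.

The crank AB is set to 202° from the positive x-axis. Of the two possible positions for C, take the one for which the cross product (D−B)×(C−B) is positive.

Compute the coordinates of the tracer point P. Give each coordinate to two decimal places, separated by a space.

-1.17 3.06

A=(0,0), D=(5.00,0)
B = A + 1.00·(cos202°, sin202°) = (-0.9272, -0.3746)
|BD| = 5.9390
circle(B,4.00) ∩ circle(D,8.00): a=-1.0716, h=3.8538
  candidates: C₊=(-2.2397,3.4039) cross=22.888; C₋=(-1.7535,-4.2883) cross=-22.888
  mode + wants cross > 0 → take C=(-2.2397,3.4039) (cross=22.888)
ex = (C−B)/|BC| = (-0.3281,0.9446); ey = (-0.9446,-0.3281)
P = B + 3.32·ex + -0.90·ey = (-1.1664,3.0569)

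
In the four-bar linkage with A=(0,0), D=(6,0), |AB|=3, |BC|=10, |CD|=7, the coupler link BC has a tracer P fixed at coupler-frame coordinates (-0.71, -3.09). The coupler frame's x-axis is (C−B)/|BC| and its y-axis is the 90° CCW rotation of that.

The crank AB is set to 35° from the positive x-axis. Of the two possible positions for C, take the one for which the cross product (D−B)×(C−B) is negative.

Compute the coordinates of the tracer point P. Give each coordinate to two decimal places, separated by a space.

A=(0,0), D=(6.00,0)
B = A + 3.00·(cos35°, sin35°) = (2.4575, 1.7207)
|BD| = 3.9383
circle(B,10.00) ∩ circle(D,7.00): a=8.4440, h=5.3572
  candidates: C₊=(12.3935,2.8502) cross=21.098; C₋=(7.7122,-6.7874) cross=-21.098
  mode - wants cross < 0 → take C=(7.7122,-6.7874) (cross=-21.098)
ex = (C−B)/|BC| = (0.5255,-0.8508); ey = (0.8508,0.5255)
P = B + -0.71·ex + -3.09·ey = (-0.5446,0.7011)

-0.54 0.70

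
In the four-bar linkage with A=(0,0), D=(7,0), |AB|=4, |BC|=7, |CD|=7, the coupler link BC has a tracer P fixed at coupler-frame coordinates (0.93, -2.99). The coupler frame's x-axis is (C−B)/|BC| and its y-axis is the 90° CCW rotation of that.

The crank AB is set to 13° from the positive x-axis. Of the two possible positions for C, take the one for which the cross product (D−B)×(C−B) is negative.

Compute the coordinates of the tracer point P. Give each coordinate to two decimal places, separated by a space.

A=(0,0), D=(7.00,0)
B = A + 4.00·(cos13°, sin13°) = (3.8975, 0.8998)
|BD| = 3.2304
circle(B,7.00) ∩ circle(D,7.00): a=1.6152, h=6.8111
  candidates: C₊=(7.3459,6.9914) cross=22.002; C₋=(3.5515,-6.0916) cross=-22.002
  mode - wants cross < 0 → take C=(3.5515,-6.0916) (cross=-22.002)
ex = (C−B)/|BC| = (-0.0494,-0.9988); ey = (0.9988,-0.0494)
P = B + 0.93·ex + -2.99·ey = (0.8652,0.1187)

0.87 0.12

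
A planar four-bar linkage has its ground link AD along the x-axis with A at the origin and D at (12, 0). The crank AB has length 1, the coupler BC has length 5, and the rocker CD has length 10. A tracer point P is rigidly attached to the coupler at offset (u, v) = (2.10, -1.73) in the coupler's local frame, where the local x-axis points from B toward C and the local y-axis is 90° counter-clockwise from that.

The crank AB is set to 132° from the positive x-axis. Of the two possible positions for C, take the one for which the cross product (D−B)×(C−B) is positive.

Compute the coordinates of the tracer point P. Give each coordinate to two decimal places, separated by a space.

2.04 0.95

A=(0,0), D=(12.00,0)
B = A + 1.00·(cos132°, sin132°) = (-0.6691, 0.7431)
|BD| = 12.6909
circle(B,5.00) ∩ circle(D,10.00): a=3.3906, h=3.6748
  candidates: C₊=(2.9308,4.2131) cross=46.636; C₋=(2.5004,-3.1239) cross=-46.636
  mode + wants cross > 0 → take C=(2.9308,4.2131) (cross=46.636)
ex = (C−B)/|BC| = (0.7200,0.6940); ey = (-0.6940,0.7200)
P = B + 2.10·ex + -1.73·ey = (2.0434,0.9549)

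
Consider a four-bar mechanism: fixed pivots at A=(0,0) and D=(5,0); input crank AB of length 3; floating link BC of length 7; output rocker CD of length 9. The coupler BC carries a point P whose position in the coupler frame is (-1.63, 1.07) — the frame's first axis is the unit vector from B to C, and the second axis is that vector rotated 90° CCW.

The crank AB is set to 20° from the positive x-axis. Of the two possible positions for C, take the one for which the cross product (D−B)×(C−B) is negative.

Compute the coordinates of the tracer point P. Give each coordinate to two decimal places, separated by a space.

A=(0,0), D=(5.00,0)
B = A + 3.00·(cos20°, sin20°) = (2.8191, 1.0261)
|BD| = 2.4102
circle(B,7.00) ∩ circle(D,9.00): a=-5.4332, h=4.4136
  candidates: C₊=(-0.2183,7.3327) cross=10.638; C₋=(-3.9762,-0.6546) cross=-10.638
  mode - wants cross < 0 → take C=(-3.9762,-0.6546) (cross=-10.638)
ex = (C−B)/|BC| = (-0.9707,-0.2401); ey = (0.2401,-0.9707)
P = B + -1.63·ex + 1.07·ey = (4.6583,0.3787)

4.66 0.38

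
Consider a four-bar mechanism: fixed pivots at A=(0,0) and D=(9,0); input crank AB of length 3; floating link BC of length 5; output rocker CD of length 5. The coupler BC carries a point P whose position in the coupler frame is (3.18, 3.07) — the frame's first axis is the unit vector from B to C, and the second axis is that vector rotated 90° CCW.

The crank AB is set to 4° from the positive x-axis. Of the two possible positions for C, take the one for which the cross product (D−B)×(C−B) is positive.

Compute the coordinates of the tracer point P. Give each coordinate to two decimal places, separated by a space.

2.60 4.61

A=(0,0), D=(9.00,0)
B = A + 3.00·(cos4°, sin4°) = (2.9927, 0.2093)
|BD| = 6.0110
circle(B,5.00) ∩ circle(D,5.00): a=3.0055, h=3.9959
  candidates: C₊=(6.1355,4.0981) cross=24.019; C₋=(5.8572,-3.8888) cross=-24.019
  mode + wants cross > 0 → take C=(6.1355,4.0981) (cross=24.019)
ex = (C−B)/|BC| = (0.6286,0.7778); ey = (-0.7778,0.6286)
P = B + 3.18·ex + 3.07·ey = (2.6038,4.6122)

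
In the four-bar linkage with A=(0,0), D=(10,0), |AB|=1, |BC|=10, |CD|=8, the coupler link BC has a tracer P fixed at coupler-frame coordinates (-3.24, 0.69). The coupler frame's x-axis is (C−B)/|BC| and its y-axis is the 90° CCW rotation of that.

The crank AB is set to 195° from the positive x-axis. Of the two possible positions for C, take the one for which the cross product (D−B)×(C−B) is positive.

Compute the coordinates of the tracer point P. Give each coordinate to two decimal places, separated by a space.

-3.72 -2.11

A=(0,0), D=(10.00,0)
B = A + 1.00·(cos195°, sin195°) = (-0.9659, -0.2588)
|BD| = 10.9690
circle(B,10.00) ∩ circle(D,8.00): a=7.1255, h=7.0162
  candidates: C₊=(5.9920,6.9236) cross=76.961; C₋=(6.3231,-7.1050) cross=-76.961
  mode + wants cross > 0 → take C=(5.9920,6.9236) (cross=76.961)
ex = (C−B)/|BC| = (0.6958,0.7182); ey = (-0.7182,0.6958)
P = B + -3.24·ex + 0.69·ey = (-3.7159,-2.1058)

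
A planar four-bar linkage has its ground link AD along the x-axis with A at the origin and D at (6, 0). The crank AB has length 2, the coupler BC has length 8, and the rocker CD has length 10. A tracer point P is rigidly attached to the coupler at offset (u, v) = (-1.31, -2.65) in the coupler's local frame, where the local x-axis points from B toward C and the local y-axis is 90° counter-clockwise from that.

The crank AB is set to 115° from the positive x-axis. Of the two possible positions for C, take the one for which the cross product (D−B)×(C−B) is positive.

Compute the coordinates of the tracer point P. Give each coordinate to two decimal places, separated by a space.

A=(0,0), D=(6.00,0)
B = A + 2.00·(cos115°, sin115°) = (-0.8452, 1.8126)
|BD| = 7.0812
circle(B,8.00) ∩ circle(D,10.00): a=0.9986, h=7.9374
  candidates: C₊=(2.1519,9.2300) cross=56.206; C₋=(-1.9117,-6.1160) cross=-56.206
  mode + wants cross > 0 → take C=(2.1519,9.2300) (cross=56.206)
ex = (C−B)/|BC| = (0.3746,0.9272); ey = (-0.9272,0.3746)
P = B + -1.31·ex + -2.65·ey = (1.1210,-0.3948)

1.12 -0.39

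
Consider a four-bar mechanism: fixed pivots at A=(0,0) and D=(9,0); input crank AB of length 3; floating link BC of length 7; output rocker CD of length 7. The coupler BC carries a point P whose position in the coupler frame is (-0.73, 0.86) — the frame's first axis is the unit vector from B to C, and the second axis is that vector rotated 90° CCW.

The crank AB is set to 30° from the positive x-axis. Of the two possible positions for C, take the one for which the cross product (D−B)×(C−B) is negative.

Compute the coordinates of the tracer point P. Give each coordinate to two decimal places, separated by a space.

3.24 2.43

A=(0,0), D=(9.00,0)
B = A + 3.00·(cos30°, sin30°) = (2.5981, 1.5000)
|BD| = 6.5753
circle(B,7.00) ∩ circle(D,7.00): a=3.2877, h=6.1799
  candidates: C₊=(7.2088,6.7670) cross=40.635; C₋=(4.3892,-5.2670) cross=-40.635
  mode - wants cross < 0 → take C=(4.3892,-5.2670) (cross=-40.635)
ex = (C−B)/|BC| = (0.2559,-0.9667); ey = (0.9667,0.2559)
P = B + -0.73·ex + 0.86·ey = (3.2427,2.4258)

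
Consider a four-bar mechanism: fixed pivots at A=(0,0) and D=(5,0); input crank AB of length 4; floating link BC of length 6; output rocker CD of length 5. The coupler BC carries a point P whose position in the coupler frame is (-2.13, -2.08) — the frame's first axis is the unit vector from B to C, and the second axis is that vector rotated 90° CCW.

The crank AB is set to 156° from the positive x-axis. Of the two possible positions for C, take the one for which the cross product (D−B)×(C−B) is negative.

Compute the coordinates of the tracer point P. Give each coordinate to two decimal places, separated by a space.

-6.63 1.60

A=(0,0), D=(5.00,0)
B = A + 4.00·(cos156°, sin156°) = (-3.6542, 1.6269)
|BD| = 8.8058
circle(B,6.00) ∩ circle(D,5.00): a=5.0275, h=3.2748
  candidates: C₊=(1.8918,3.9165) cross=28.837; C₋=(0.6817,-2.5204) cross=-28.837
  mode - wants cross < 0 → take C=(0.6817,-2.5204) (cross=-28.837)
ex = (C−B)/|BC| = (0.7226,-0.6912); ey = (0.6912,0.7226)
P = B + -2.13·ex + -2.08·ey = (-6.6312,1.5961)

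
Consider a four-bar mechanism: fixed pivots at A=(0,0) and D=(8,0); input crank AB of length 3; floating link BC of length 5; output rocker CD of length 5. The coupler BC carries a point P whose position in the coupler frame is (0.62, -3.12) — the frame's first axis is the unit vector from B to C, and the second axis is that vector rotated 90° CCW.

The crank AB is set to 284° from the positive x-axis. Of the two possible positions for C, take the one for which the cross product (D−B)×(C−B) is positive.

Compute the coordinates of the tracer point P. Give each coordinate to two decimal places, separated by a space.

A=(0,0), D=(8.00,0)
B = A + 3.00·(cos284°, sin284°) = (0.7258, -2.9109)
|BD| = 7.8350
circle(B,5.00) ∩ circle(D,5.00): a=3.9175, h=3.1069
  candidates: C₊=(3.2086,1.4291) cross=24.343; C₋=(5.5172,-4.3400) cross=-24.343
  mode + wants cross > 0 → take C=(3.2086,1.4291) (cross=24.343)
ex = (C−B)/|BC| = (0.4966,0.8680); ey = (-0.8680,0.4966)
P = B + 0.62·ex + -3.12·ey = (3.7418,-3.9220)

3.74 -3.92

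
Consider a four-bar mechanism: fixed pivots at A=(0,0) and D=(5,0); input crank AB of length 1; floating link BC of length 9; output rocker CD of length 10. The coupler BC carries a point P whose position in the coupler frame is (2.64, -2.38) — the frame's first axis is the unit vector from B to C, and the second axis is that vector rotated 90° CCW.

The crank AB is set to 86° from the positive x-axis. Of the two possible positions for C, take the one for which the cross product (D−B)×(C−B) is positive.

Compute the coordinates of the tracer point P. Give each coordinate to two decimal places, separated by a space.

A=(0,0), D=(5.00,0)
B = A + 1.00·(cos86°, sin86°) = (0.0698, 0.9976)
|BD| = 5.0302
circle(B,9.00) ∩ circle(D,10.00): a=0.6265, h=8.9782
  candidates: C₊=(2.4643,9.6732) cross=45.162; C₋=(-1.0967,-7.9265) cross=-45.162
  mode + wants cross > 0 → take C=(2.4643,9.6732) (cross=45.162)
ex = (C−B)/|BC| = (0.2661,0.9640); ey = (-0.9640,0.2661)
P = B + 2.64·ex + -2.38·ey = (3.0664,2.9092)

3.07 2.91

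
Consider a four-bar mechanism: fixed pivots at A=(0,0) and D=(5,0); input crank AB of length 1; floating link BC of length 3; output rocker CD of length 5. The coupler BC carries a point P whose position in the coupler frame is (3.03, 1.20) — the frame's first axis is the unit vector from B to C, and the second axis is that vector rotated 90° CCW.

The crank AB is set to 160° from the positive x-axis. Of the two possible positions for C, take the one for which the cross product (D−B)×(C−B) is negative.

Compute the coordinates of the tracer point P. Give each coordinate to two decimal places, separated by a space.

1.60 -1.70

A=(0,0), D=(5.00,0)
B = A + 1.00·(cos160°, sin160°) = (-0.9397, 0.3420)
|BD| = 5.9495
circle(B,3.00) ∩ circle(D,5.00): a=1.6301, h=2.5185
  candidates: C₊=(0.8325,2.7626) cross=14.984; C₋=(0.5430,-2.2660) cross=-14.984
  mode - wants cross < 0 → take C=(0.5430,-2.2660) (cross=-14.984)
ex = (C−B)/|BC| = (0.4942,-0.8693); ey = (0.8693,0.4942)
P = B + 3.03·ex + 1.20·ey = (1.6010,-1.6990)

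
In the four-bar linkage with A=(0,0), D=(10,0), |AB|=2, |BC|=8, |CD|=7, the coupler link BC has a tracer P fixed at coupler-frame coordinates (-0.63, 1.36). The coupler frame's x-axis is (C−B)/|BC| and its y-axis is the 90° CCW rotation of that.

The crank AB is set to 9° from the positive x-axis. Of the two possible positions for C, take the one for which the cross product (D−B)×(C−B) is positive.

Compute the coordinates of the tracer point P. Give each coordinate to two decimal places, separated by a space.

A=(0,0), D=(10.00,0)
B = A + 2.00·(cos9°, sin9°) = (1.9754, 0.3129)
|BD| = 8.0307
circle(B,8.00) ∩ circle(D,7.00): a=4.9493, h=6.2853
  candidates: C₊=(7.1658,6.4006) cross=50.475; C₋=(6.6760,-6.1605) cross=-50.475
  mode + wants cross > 0 → take C=(7.1658,6.4006) (cross=50.475)
ex = (C−B)/|BC| = (0.6488,0.7610); ey = (-0.7610,0.6488)
P = B + -0.63·ex + 1.36·ey = (0.5317,0.7158)

0.53 0.72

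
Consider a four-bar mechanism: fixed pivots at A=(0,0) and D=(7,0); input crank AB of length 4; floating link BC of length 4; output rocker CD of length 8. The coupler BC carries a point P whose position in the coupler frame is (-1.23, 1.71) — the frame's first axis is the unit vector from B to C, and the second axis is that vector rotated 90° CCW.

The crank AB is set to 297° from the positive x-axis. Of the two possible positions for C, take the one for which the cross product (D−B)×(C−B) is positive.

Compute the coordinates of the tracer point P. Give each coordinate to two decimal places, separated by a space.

A=(0,0), D=(7.00,0)
B = A + 4.00·(cos297°, sin297°) = (1.8160, -3.5640)
|BD| = 6.2910
circle(B,4.00) ∩ circle(D,8.00): a=-0.6695, h=3.9436
  candidates: C₊=(-0.9699,-0.6936) cross=24.809; C₋=(3.4984,-7.1930) cross=-24.809
  mode + wants cross > 0 → take C=(-0.9699,-0.6936) (cross=24.809)
ex = (C−B)/|BC| = (-0.6965,0.7176); ey = (-0.7176,-0.6965)
P = B + -1.23·ex + 1.71·ey = (1.4455,-5.6376)

1.45 -5.64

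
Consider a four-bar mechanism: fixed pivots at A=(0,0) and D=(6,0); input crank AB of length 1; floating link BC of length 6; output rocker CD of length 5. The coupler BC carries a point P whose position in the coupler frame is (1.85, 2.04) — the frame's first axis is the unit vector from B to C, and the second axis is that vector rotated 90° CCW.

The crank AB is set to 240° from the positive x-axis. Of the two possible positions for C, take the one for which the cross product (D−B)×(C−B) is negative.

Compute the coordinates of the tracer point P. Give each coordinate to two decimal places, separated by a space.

2.22 -0.45

A=(0,0), D=(6.00,0)
B = A + 1.00·(cos240°, sin240°) = (-0.5000, -0.8660)
|BD| = 6.5574
circle(B,6.00) ∩ circle(D,5.00): a=4.1175, h=4.3642
  candidates: C₊=(3.0050,4.0038) cross=28.618; C₋=(4.1578,-4.6482) cross=-28.618
  mode - wants cross < 0 → take C=(4.1578,-4.6482) (cross=-28.618)
ex = (C−B)/|BC| = (0.7763,-0.6304); ey = (0.6304,0.7763)
P = B + 1.85·ex + 2.04·ey = (2.2221,-0.4486)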